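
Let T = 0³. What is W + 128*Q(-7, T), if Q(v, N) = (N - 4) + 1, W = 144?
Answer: -240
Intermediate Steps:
T = 0
Q(v, N) = -3 + N (Q(v, N) = (-4 + N) + 1 = -3 + N)
W + 128*Q(-7, T) = 144 + 128*(-3 + 0) = 144 + 128*(-3) = 144 - 384 = -240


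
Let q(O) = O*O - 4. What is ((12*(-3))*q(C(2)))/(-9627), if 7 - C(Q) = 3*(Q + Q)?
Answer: 252/3209 ≈ 0.078529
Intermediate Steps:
C(Q) = 7 - 6*Q (C(Q) = 7 - 3*(Q + Q) = 7 - 3*2*Q = 7 - 6*Q)
q(O) = -4 + O² (q(O) = O² - 4 = -4 + O²)
((12*(-3))*q(C(2)))/(-9627) = ((12*(-3))*(-4 + (7 - 6*2)²))/(-9627) = -36*(-4 + (7 - 12)²)*(-1/9627) = -36*(-4 + (-5)²)*(-1/9627) = -36*(-4 + 25)*(-1/9627) = -36*21*(-1/9627) = -756*(-1/9627) = 252/3209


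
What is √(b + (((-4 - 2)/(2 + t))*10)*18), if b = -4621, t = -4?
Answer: I*√4081 ≈ 63.883*I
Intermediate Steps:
√(b + (((-4 - 2)/(2 + t))*10)*18) = √(-4621 + (((-4 - 2)/(2 - 4))*10)*18) = √(-4621 + (-6/(-2)*10)*18) = √(-4621 + (-6*(-½)*10)*18) = √(-4621 + (3*10)*18) = √(-4621 + 30*18) = √(-4621 + 540) = √(-4081) = I*√4081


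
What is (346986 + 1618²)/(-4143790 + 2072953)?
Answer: -2964910/2070837 ≈ -1.4317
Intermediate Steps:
(346986 + 1618²)/(-4143790 + 2072953) = (346986 + 2617924)/(-2070837) = 2964910*(-1/2070837) = -2964910/2070837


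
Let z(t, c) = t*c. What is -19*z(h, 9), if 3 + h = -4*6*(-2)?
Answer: -7695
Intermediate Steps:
h = 45 (h = -3 - 4*6*(-2) = -3 - 24*(-2) = -3 + 48 = 45)
z(t, c) = c*t
-19*z(h, 9) = -171*45 = -19*405 = -7695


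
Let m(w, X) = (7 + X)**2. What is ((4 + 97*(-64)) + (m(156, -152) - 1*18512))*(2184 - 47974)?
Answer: 169010890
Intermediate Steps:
((4 + 97*(-64)) + (m(156, -152) - 1*18512))*(2184 - 47974) = ((4 + 97*(-64)) + ((7 - 152)**2 - 1*18512))*(2184 - 47974) = ((4 - 6208) + ((-145)**2 - 18512))*(-45790) = (-6204 + (21025 - 18512))*(-45790) = (-6204 + 2513)*(-45790) = -3691*(-45790) = 169010890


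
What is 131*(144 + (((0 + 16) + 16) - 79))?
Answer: 12707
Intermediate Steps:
131*(144 + (((0 + 16) + 16) - 79)) = 131*(144 + ((16 + 16) - 79)) = 131*(144 + (32 - 79)) = 131*(144 - 47) = 131*97 = 12707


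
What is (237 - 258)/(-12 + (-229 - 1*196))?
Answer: 21/437 ≈ 0.048055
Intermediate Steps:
(237 - 258)/(-12 + (-229 - 1*196)) = -21/(-12 + (-229 - 196)) = -21/(-12 - 425) = -21/(-437) = -21*(-1/437) = 21/437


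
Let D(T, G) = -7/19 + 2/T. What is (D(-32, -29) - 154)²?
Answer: 2204020809/92416 ≈ 23849.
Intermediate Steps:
D(T, G) = -7/19 + 2/T (D(T, G) = -7*1/19 + 2/T = -7/19 + 2/T)
(D(-32, -29) - 154)² = ((-7/19 + 2/(-32)) - 154)² = ((-7/19 + 2*(-1/32)) - 154)² = ((-7/19 - 1/16) - 154)² = (-131/304 - 154)² = (-46947/304)² = 2204020809/92416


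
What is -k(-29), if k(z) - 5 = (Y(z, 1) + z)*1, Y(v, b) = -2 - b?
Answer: 27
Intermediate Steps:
k(z) = 2 + z (k(z) = 5 + ((-2 - 1*1) + z)*1 = 5 + ((-2 - 1) + z)*1 = 5 + (-3 + z)*1 = 5 + (-3 + z) = 2 + z)
-k(-29) = -(2 - 29) = -1*(-27) = 27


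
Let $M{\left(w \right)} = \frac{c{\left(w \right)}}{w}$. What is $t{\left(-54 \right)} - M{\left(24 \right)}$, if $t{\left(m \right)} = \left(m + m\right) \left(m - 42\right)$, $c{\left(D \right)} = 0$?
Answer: $10368$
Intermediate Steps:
$t{\left(m \right)} = 2 m \left(-42 + m\right)$
$M{\left(w \right)} = 0$ ($M{\left(w \right)} = \frac{0}{w} = 0$)
$t{\left(-54 \right)} - M{\left(24 \right)} = 2 \left(-54\right) \left(-42 - 54\right) - 0 = 2 \left(-54\right) \left(-96\right) + 0 = 10368 + 0 = 10368$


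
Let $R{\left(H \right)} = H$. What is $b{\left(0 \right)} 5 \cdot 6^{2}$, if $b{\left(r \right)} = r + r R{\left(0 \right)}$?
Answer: $0$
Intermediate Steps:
$b{\left(r \right)} = r$ ($b{\left(r \right)} = r + r 0 = r + 0 = r$)
$b{\left(0 \right)} 5 \cdot 6^{2} = 0 \cdot 5 \cdot 6^{2} = 0 \cdot 36 = 0$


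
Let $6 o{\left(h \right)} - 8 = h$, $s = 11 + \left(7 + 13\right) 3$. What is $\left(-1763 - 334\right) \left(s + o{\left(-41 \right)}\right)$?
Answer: $- \frac{274707}{2} \approx -1.3735 \cdot 10^{5}$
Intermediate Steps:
$s = 71$ ($s = 11 + 20 \cdot 3 = 11 + 60 = 71$)
$o{\left(h \right)} = \frac{4}{3} + \frac{h}{6}$
$\left(-1763 - 334\right) \left(s + o{\left(-41 \right)}\right) = \left(-1763 - 334\right) \left(71 + \left(\frac{4}{3} + \frac{1}{6} \left(-41\right)\right)\right) = - 2097 \left(71 + \left(\frac{4}{3} - \frac{41}{6}\right)\right) = - 2097 \left(71 - \frac{11}{2}\right) = \left(-2097\right) \frac{131}{2} = - \frac{274707}{2}$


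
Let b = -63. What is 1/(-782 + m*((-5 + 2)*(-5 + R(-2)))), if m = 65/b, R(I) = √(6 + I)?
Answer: -7/5539 ≈ -0.0012638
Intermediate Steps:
m = -65/63 (m = 65/(-63) = 65*(-1/63) = -65/63 ≈ -1.0317)
1/(-782 + m*((-5 + 2)*(-5 + R(-2)))) = 1/(-782 - 65*(-5 + 2)*(-5 + √(6 - 2))/63) = 1/(-782 - (-65)*(-5 + √4)/21) = 1/(-782 - (-65)*(-5 + 2)/21) = 1/(-782 - (-65)*(-3)/21) = 1/(-782 - 65/63*9) = 1/(-782 - 65/7) = 1/(-5539/7) = -7/5539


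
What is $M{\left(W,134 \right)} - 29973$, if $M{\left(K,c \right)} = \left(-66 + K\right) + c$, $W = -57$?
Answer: $-29962$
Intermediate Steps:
$M{\left(K,c \right)} = -66 + K + c$
$M{\left(W,134 \right)} - 29973 = \left(-66 - 57 + 134\right) - 29973 = 11 - 29973 = -29962$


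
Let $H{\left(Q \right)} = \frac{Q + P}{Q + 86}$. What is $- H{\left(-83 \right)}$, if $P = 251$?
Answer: $-56$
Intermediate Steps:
$H{\left(Q \right)} = \frac{251 + Q}{86 + Q}$ ($H{\left(Q \right)} = \frac{Q + 251}{Q + 86} = \frac{251 + Q}{86 + Q}$)
$- H{\left(-83 \right)} = - \frac{251 - 83}{86 - 83} = - \frac{168}{3} = \left(-1\right) 56 = -56$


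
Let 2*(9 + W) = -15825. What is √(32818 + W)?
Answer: √99586/2 ≈ 157.79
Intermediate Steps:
W = -15843/2 (W = -9 + (½)*(-15825) = -9 - 15825/2 = -15843/2 ≈ -7921.5)
√(32818 + W) = √(32818 - 15843/2) = √(49793/2) = √99586/2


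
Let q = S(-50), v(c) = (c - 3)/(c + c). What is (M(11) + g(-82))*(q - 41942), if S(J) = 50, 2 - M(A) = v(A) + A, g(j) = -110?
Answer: 55004196/11 ≈ 5.0004e+6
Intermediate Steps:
v(c) = (-3 + c)/(2*c) (v(c) = (-3 + c)/((2*c)) = (-3 + c)*(1/(2*c)) = (-3 + c)/(2*c))
M(A) = 2 - A - (-3 + A)/(2*A) (M(A) = 2 - ((-3 + A)/(2*A) + A) = 2 - (A + (-3 + A)/(2*A)) = 2 + (-A - (-3 + A)/(2*A)) = 2 - A - (-3 + A)/(2*A))
q = 50
(M(11) + g(-82))*(q - 41942) = ((3/2 - 1*11 + (3/2)/11) - 110)*(50 - 41942) = ((3/2 - 11 + (3/2)*(1/11)) - 110)*(-41892) = ((3/2 - 11 + 3/22) - 110)*(-41892) = (-103/11 - 110)*(-41892) = -1313/11*(-41892) = 55004196/11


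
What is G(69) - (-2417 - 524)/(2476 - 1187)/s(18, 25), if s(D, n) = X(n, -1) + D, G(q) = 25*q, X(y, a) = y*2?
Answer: 8894273/5156 ≈ 1725.0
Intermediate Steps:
X(y, a) = 2*y
s(D, n) = D + 2*n (s(D, n) = 2*n + D = D + 2*n)
G(69) - (-2417 - 524)/(2476 - 1187)/s(18, 25) = 25*69 - (-2417 - 524)/(2476 - 1187)/(18 + 2*25) = 1725 - (-2941/1289)/(18 + 50) = 1725 - (-2941*1/1289)/68 = 1725 - (-2941)/(1289*68) = 1725 - 1*(-173/5156) = 1725 + 173/5156 = 8894273/5156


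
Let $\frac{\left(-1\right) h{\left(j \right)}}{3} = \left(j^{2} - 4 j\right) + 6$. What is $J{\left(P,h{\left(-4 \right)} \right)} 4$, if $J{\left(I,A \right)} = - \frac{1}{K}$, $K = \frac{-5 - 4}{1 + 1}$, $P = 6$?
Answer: $\frac{8}{9} \approx 0.88889$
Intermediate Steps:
$h{\left(j \right)} = -18 - 3 j^{2} + 12 j$ ($h{\left(j \right)} = - 3 \left(\left(j^{2} - 4 j\right) + 6\right) = - 3 \left(6 + j^{2} - 4 j\right) = -18 - 3 j^{2} + 12 j$)
$K = - \frac{9}{2} \approx -4.5$
$J{\left(I,A \right)} = \frac{2}{9}$ ($J{\left(I,A \right)} = - \frac{1}{- \frac{9}{2}} = \left(-1\right) \left(- \frac{2}{9}\right) = \frac{2}{9}$)
$J{\left(P,h{\left(-4 \right)} \right)} 4 = \frac{2}{9} \cdot 4 = \frac{8}{9}$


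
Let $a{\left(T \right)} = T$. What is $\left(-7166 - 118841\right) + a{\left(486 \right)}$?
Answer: $-125521$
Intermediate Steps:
$\left(-7166 - 118841\right) + a{\left(486 \right)} = \left(-7166 - 118841\right) + 486 = -126007 + 486 = -125521$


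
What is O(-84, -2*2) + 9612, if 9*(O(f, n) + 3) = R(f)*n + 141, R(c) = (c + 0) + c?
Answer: 29098/3 ≈ 9699.3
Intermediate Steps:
R(c) = 2*c (R(c) = c + c = 2*c)
O(f, n) = 38/3 + 2*f*n/9 (O(f, n) = -3 + ((2*f)*n + 141)/9 = -3 + (2*f*n + 141)/9 = -3 + (141 + 2*f*n)/9 = -3 + (47/3 + 2*f*n/9) = 38/3 + 2*f*n/9)
O(-84, -2*2) + 9612 = (38/3 + (2/9)*(-84)*(-2*2)) + 9612 = (38/3 + (2/9)*(-84)*(-4)) + 9612 = (38/3 + 224/3) + 9612 = 262/3 + 9612 = 29098/3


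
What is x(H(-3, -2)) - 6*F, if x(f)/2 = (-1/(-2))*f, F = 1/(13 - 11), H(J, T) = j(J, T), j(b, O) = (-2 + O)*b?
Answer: 9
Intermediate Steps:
j(b, O) = b*(-2 + O)
H(J, T) = J*(-2 + T)
F = 1/2 ≈ 0.50000
x(f) = f (x(f) = 2*((-1/(-2))*f) = 2*((-1*(-1/2))*f) = 2*(f/2) = f)
x(H(-3, -2)) - 6*F = -3*(-2 - 2) - 6*1/2 = -3*(-4) - 3 = 12 - 3 = 9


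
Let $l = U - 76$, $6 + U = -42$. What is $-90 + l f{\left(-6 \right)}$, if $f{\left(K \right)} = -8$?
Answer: $902$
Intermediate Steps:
$U = -48$ ($U = -6 - 42 = -48$)
$l = -124$ ($l = -48 - 76 = -124$)
$-90 + l f{\left(-6 \right)} = -90 - -992 = -90 + 992 = 902$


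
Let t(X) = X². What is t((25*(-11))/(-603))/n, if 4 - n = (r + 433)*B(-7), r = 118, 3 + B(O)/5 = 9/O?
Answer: 529375/30062464902 ≈ 1.7609e-5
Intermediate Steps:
B(O) = -15 + 45/O (B(O) = -15 + 5*(9/O) = -15 + 45/O)
n = 82678/7 (n = 4 - (118 + 433)*(-15 + 45/(-7)) = 4 - 551*(-15 + 45*(-⅐)) = 4 - 551*(-15 - 45/7) = 4 - 551*(-150)/7 = 4 - 1*(-82650/7) = 4 + 82650/7 = 82678/7 ≈ 11811.)
t((25*(-11))/(-603))/n = ((25*(-11))/(-603))²/(82678/7) = (-275*(-1/603))²*(7/82678) = (275/603)²*(7/82678) = (75625/363609)*(7/82678) = 529375/30062464902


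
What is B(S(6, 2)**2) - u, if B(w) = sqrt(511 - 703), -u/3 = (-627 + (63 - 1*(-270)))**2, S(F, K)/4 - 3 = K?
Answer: 259308 + 8*I*sqrt(3) ≈ 2.5931e+5 + 13.856*I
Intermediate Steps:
S(F, K) = 12 + 4*K
u = -259308 (u = -3*(-627 + (63 - 1*(-270)))**2 = -3*(-627 + (63 + 270))**2 = -3*(-627 + 333)**2 = -3*(-294)**2 = -3*86436 = -259308)
B(w) = 8*I*sqrt(3) (B(w) = sqrt(-192) = 8*I*sqrt(3))
B(S(6, 2)**2) - u = 8*I*sqrt(3) - 1*(-259308) = 8*I*sqrt(3) + 259308 = 259308 + 8*I*sqrt(3)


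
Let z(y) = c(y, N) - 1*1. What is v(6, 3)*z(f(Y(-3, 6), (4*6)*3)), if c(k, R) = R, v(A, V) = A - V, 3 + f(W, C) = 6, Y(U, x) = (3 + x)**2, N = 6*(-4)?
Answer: -75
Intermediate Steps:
N = -24
f(W, C) = 3 (f(W, C) = -3 + 6 = 3)
z(y) = -25 (z(y) = -24 - 1*1 = -24 - 1 = -25)
v(6, 3)*z(f(Y(-3, 6), (4*6)*3)) = (6 - 1*3)*(-25) = (6 - 3)*(-25) = 3*(-25) = -75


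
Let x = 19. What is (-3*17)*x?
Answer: -969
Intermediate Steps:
(-3*17)*x = -3*17*19 = -51*19 = -969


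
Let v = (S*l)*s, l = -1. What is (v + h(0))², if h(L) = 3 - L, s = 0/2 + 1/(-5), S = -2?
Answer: 169/25 ≈ 6.7600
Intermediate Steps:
s = -⅕ (s = 0*(½) + 1*(-⅕) = 0 - ⅕ = -⅕ ≈ -0.20000)
v = -⅖ (v = -2*(-1)*(-⅕) = 2*(-⅕) = -⅖ ≈ -0.40000)
(v + h(0))² = (-⅖ + (3 - 1*0))² = (-⅖ + (3 + 0))² = (-⅖ + 3)² = (13/5)² = 169/25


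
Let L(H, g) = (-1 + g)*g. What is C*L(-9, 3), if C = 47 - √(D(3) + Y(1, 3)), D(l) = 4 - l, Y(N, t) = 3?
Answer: 270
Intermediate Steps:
L(H, g) = g*(-1 + g)
C = 45 (C = 47 - √((4 - 1*3) + 3) = 47 - √((4 - 3) + 3) = 47 - √(1 + 3) = 47 - √4 = 47 - 1*2 = 47 - 2 = 45)
C*L(-9, 3) = 45*(3*(-1 + 3)) = 45*(3*2) = 45*6 = 270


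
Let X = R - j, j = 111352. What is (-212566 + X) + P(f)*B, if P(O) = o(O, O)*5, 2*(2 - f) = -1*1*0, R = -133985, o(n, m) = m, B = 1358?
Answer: -444323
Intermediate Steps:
f = 2 (f = 2 - (-1*1)*0/2 = 2 - (-1)*0/2 = 2 - 1/2*0 = 2 + 0 = 2)
P(O) = 5*O (P(O) = O*5 = 5*O)
X = -245337 (X = -133985 - 1*111352 = -133985 - 111352 = -245337)
(-212566 + X) + P(f)*B = (-212566 - 245337) + (5*2)*1358 = -457903 + 10*1358 = -457903 + 13580 = -444323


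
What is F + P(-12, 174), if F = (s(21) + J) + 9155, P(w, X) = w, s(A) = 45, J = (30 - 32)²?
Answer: 9192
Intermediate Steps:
J = 4 (J = (-2)² = 4)
F = 9204 (F = (45 + 4) + 9155 = 49 + 9155 = 9204)
F + P(-12, 174) = 9204 - 12 = 9192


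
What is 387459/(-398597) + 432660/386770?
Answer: 2259946059/15416536169 ≈ 0.14659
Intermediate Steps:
387459/(-398597) + 432660/386770 = 387459*(-1/398597) + 432660*(1/386770) = -387459/398597 + 43266/38677 = 2259946059/15416536169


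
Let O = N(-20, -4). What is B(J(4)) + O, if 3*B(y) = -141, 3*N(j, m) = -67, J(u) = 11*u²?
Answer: -208/3 ≈ -69.333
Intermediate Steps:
N(j, m) = -67/3 (N(j, m) = (⅓)*(-67) = -67/3)
O = -67/3 ≈ -22.333
B(y) = -47 (B(y) = (⅓)*(-141) = -47)
B(J(4)) + O = -47 - 67/3 = -208/3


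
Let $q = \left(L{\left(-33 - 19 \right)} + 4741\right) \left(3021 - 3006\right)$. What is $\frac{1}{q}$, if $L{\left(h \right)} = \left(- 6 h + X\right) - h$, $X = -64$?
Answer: $\frac{1}{75615} \approx 1.3225 \cdot 10^{-5}$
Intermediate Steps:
$L{\left(h \right)} = -64 - 7 h$ ($L{\left(h \right)} = \left(- 6 h - 64\right) - h = \left(-64 - 6 h\right) - h = -64 - 7 h$)
$q = 75615$ ($q = \left(\left(-64 - 7 \left(-33 - 19\right)\right) + 4741\right) \left(3021 - 3006\right) = \left(\left(-64 - -364\right) + 4741\right) 15 = \left(\left(-64 + 364\right) + 4741\right) 15 = \left(300 + 4741\right) 15 = 5041 \cdot 15 = 75615$)
$\frac{1}{q} = \frac{1}{75615}$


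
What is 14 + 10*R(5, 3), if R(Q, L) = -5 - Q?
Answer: -86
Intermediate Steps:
14 + 10*R(5, 3) = 14 + 10*(-5 - 1*5) = 14 + 10*(-5 - 5) = 14 + 10*(-10) = 14 - 100 = -86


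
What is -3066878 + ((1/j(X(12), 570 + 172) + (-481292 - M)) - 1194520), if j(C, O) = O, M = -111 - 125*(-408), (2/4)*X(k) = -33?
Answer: -3556835617/742 ≈ -4.7936e+6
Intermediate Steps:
X(k) = -66 (X(k) = 2*(-33) = -66)
M = 50889 (M = -111 + 51000 = 50889)
-3066878 + ((1/j(X(12), 570 + 172) + (-481292 - M)) - 1194520) = -3066878 + ((1/(570 + 172) + (-481292 - 1*50889)) - 1194520) = -3066878 + ((1/742 + (-481292 - 50889)) - 1194520) = -3066878 + ((1/742 - 532181) - 1194520) = -3066878 + (-394878301/742 - 1194520) = -3066878 - 1281212141/742 = -3556835617/742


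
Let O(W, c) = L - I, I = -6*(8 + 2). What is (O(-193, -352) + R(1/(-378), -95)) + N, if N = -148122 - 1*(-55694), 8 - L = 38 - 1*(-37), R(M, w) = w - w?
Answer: -92435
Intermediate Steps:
R(M, w) = 0
L = -67 (L = 8 - (38 - 1*(-37)) = 8 - (38 + 37) = 8 - 1*75 = 8 - 75 = -67)
I = -60 (I = -6*10 = -60)
O(W, c) = -7 (O(W, c) = -67 - 1*(-60) = -67 + 60 = -7)
N = -92428 (N = -148122 + 55694 = -92428)
(O(-193, -352) + R(1/(-378), -95)) + N = (-7 + 0) - 92428 = -7 - 92428 = -92435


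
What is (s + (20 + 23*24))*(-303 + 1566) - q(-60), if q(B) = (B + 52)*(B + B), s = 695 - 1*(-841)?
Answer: 2661444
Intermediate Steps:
s = 1536 (s = 695 + 841 = 1536)
q(B) = 2*B*(52 + B) (q(B) = (52 + B)*(2*B) = 2*B*(52 + B))
(s + (20 + 23*24))*(-303 + 1566) - q(-60) = (1536 + (20 + 23*24))*(-303 + 1566) - 2*(-60)*(52 - 60) = (1536 + (20 + 552))*1263 - 2*(-60)*(-8) = (1536 + 572)*1263 - 1*960 = 2108*1263 - 960 = 2662404 - 960 = 2661444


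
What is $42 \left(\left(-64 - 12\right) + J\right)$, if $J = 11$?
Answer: $-2730$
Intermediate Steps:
$42 \left(\left(-64 - 12\right) + J\right) = 42 \left(\left(-64 - 12\right) + 11\right) = 42 \left(-76 + 11\right) = 42 \left(-65\right) = -2730$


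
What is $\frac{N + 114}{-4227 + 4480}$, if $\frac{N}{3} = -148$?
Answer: $- \frac{30}{23} \approx -1.3043$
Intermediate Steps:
$N = -444$ ($N = 3 \left(-148\right) = -444$)
$\frac{N + 114}{-4227 + 4480} = \frac{-444 + 114}{-4227 + 4480} = - \frac{330}{253} = \left(-330\right) \frac{1}{253} = - \frac{30}{23}$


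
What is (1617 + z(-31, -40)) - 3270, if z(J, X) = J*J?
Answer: -692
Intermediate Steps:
z(J, X) = J**2
(1617 + z(-31, -40)) - 3270 = (1617 + (-31)**2) - 3270 = (1617 + 961) - 3270 = 2578 - 3270 = -692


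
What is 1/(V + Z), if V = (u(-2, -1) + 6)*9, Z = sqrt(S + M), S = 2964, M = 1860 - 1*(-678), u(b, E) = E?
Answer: -15/1159 + sqrt(5502)/3477 ≈ 0.0083910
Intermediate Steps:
M = 2538 (M = 1860 + 678 = 2538)
Z = sqrt(5502) (Z = sqrt(2964 + 2538) = sqrt(5502) ≈ 74.175)
V = 45 (V = (-1 + 6)*9 = 5*9 = 45)
1/(V + Z) = 1/(45 + sqrt(5502))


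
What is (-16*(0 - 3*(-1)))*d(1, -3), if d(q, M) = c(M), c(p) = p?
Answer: 144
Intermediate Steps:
d(q, M) = M
(-16*(0 - 3*(-1)))*d(1, -3) = -16*(0 - 3*(-1))*(-3) = -16*(0 + 3)*(-3) = -16*3*(-3) = -48*(-3) = 144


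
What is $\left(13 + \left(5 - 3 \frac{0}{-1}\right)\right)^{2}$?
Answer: $324$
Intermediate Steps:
$\left(13 + \left(5 - 3 \frac{0}{-1}\right)\right)^{2} = \left(13 + \left(5 - 3 \cdot 0 \left(-1\right)\right)\right)^{2} = \left(13 + \left(5 - 0\right)\right)^{2} = \left(13 + \left(5 + 0\right)\right)^{2} = \left(13 + 5\right)^{2} = 18^{2} = 324$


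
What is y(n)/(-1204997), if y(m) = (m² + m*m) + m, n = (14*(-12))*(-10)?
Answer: -5646480/1204997 ≈ -4.6859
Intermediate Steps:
n = 1680 (n = -168*(-10) = 1680)
y(m) = m + 2*m² (y(m) = (m² + m²) + m = 2*m² + m = m + 2*m²)
y(n)/(-1204997) = (1680*(1 + 2*1680))/(-1204997) = (1680*(1 + 3360))*(-1/1204997) = (1680*3361)*(-1/1204997) = 5646480*(-1/1204997) = -5646480/1204997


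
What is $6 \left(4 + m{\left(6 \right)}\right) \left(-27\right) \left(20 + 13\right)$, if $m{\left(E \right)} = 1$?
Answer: $-26730$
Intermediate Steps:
$6 \left(4 + m{\left(6 \right)}\right) \left(-27\right) \left(20 + 13\right) = 6 \left(4 + 1\right) \left(-27\right) \left(20 + 13\right) = 6 \cdot 5 \left(-27\right) 33 = 30 \left(-27\right) 33 = \left(-810\right) 33 = -26730$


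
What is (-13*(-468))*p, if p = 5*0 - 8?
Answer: -48672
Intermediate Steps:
p = -8 (p = 0 - 8 = -8)
(-13*(-468))*p = -13*(-468)*(-8) = 6084*(-8) = -48672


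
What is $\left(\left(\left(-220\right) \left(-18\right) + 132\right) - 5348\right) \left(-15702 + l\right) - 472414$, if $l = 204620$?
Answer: $-237753422$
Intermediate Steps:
$\left(\left(\left(-220\right) \left(-18\right) + 132\right) - 5348\right) \left(-15702 + l\right) - 472414 = \left(\left(\left(-220\right) \left(-18\right) + 132\right) - 5348\right) \left(-15702 + 204620\right) - 472414 = \left(\left(3960 + 132\right) - 5348\right) 188918 - 472414 = \left(4092 - 5348\right) 188918 - 472414 = \left(-1256\right) 188918 - 472414 = -237281008 - 472414 = -237753422$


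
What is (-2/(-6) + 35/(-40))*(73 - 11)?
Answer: -403/12 ≈ -33.583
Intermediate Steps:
(-2/(-6) + 35/(-40))*(73 - 11) = (-2*(-⅙) + 35*(-1/40))*62 = (⅓ - 7/8)*62 = -13/24*62 = -403/12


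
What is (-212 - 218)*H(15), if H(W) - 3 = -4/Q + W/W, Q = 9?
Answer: -13760/9 ≈ -1528.9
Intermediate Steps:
H(W) = 32/9 (H(W) = 3 + (-4/9 + W/W) = 3 + (-4*1/9 + 1) = 3 + (-4/9 + 1) = 3 + 5/9 = 32/9)
(-212 - 218)*H(15) = (-212 - 218)*(32/9) = -430*32/9 = -13760/9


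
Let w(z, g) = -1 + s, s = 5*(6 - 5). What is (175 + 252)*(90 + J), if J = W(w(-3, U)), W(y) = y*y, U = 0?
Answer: 45262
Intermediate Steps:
s = 5 (s = 5*1 = 5)
w(z, g) = 4 (w(z, g) = -1 + 5 = 4)
W(y) = y²
J = 16 (J = 4² = 16)
(175 + 252)*(90 + J) = (175 + 252)*(90 + 16) = 427*106 = 45262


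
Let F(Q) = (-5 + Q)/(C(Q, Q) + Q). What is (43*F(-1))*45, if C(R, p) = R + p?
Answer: 3870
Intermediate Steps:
F(Q) = (-5 + Q)/(3*Q) (F(Q) = (-5 + Q)/((Q + Q) + Q) = (-5 + Q)/(2*Q + Q) = (-5 + Q)/((3*Q)) = (-5 + Q)*(1/(3*Q)) = (-5 + Q)/(3*Q))
(43*F(-1))*45 = (43*((⅓)*(-5 - 1)/(-1)))*45 = (43*((⅓)*(-1)*(-6)))*45 = (43*2)*45 = 86*45 = 3870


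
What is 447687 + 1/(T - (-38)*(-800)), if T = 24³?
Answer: 7420859711/16576 ≈ 4.4769e+5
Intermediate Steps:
T = 13824
447687 + 1/(T - (-38)*(-800)) = 447687 + 1/(13824 - (-38)*(-800)) = 447687 + 1/(13824 - 1*30400) = 447687 + 1/(13824 - 30400) = 447687 + 1/(-16576) = 447687 - 1/16576 = 7420859711/16576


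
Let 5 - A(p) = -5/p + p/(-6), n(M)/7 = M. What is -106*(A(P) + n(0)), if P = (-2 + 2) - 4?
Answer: -1961/6 ≈ -326.83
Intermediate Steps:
P = -4 (P = 0 - 4 = -4)
n(M) = 7*M
A(p) = 5 + 5/p + p/6 (A(p) = 5 - (-5/p + p/(-6)) = 5 - (-5/p + p*(-⅙)) = 5 - (-5/p - p/6) = 5 + (5/p + p/6) = 5 + 5/p + p/6)
-106*(A(P) + n(0)) = -106*((5 + 5/(-4) + (⅙)*(-4)) + 7*0) = -106*((5 + 5*(-¼) - ⅔) + 0) = -106*((5 - 5/4 - ⅔) + 0) = -106*(37/12 + 0) = -106*37/12 = -1961/6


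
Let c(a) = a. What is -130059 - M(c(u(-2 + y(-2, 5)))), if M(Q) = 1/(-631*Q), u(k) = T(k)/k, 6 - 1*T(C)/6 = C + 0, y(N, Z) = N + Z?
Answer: -2462016869/18930 ≈ -1.3006e+5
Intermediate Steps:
T(C) = 36 - 6*C (T(C) = 36 - 6*(C + 0) = 36 - 6*C)
u(k) = (36 - 6*k)/k
M(Q) = -1/(631*Q)
-130059 - M(c(u(-2 + y(-2, 5)))) = -130059 - (-1)/(631*(-6 + 36/(-2 + (-2 + 5)))) = -130059 - (-1)/(631*(-6 + 36/(-2 + 3))) = -130059 - (-1)/(631*(-6 + 36/1)) = -130059 - (-1)/(631*(-6 + 36*1)) = -130059 - (-1)/(631*(-6 + 36)) = -130059 - (-1)/(631*30) = -130059 - 1*(-1/18930) = -130059 + 1/18930 = -2462016869/18930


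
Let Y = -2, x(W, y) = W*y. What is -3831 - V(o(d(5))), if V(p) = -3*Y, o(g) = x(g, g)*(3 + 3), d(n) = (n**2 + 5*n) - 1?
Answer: -3837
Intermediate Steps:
d(n) = -1 + n**2 + 5*n
o(g) = 6*g**2 (o(g) = (g*g)*(3 + 3) = g**2*6 = 6*g**2)
V(p) = 6 (V(p) = -3*(-2) = 6)
-3831 - V(o(d(5))) = -3831 - 1*6 = -3831 - 6 = -3837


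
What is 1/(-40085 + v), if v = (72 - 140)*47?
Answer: -1/43281 ≈ -2.3105e-5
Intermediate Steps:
v = -3196 (v = -68*47 = -3196)
1/(-40085 + v) = 1/(-40085 - 3196) = 1/(-43281) = -1/43281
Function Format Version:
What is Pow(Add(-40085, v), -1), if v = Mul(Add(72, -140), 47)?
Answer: Rational(-1, 43281) ≈ -2.3105e-5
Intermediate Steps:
v = -3196 (v = Mul(-68, 47) = -3196)
Pow(Add(-40085, v), -1) = Pow(Add(-40085, -3196), -1) = Pow(-43281, -1) = Rational(-1, 43281)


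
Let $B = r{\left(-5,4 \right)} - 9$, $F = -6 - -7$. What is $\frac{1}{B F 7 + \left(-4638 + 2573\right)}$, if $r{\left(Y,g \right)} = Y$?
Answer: $- \frac{1}{2163} \approx -0.00046232$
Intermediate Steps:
$F = 1$ ($F = -6 + 7 = 1$)
$B = -14$ ($B = -5 - 9 = -14$)
$\frac{1}{B F 7 + \left(-4638 + 2573\right)} = \frac{1}{\left(-14\right) 1 \cdot 7 + \left(-4638 + 2573\right)} = \frac{1}{\left(-14\right) 7 - 2065} = \frac{1}{-98 - 2065} = \frac{1}{-2163} = - \frac{1}{2163}$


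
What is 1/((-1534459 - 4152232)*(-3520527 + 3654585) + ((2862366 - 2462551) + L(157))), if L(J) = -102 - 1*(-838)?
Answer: -1/762346021527 ≈ -1.3117e-12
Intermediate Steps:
L(J) = 736 (L(J) = -102 + 838 = 736)
1/((-1534459 - 4152232)*(-3520527 + 3654585) + ((2862366 - 2462551) + L(157))) = 1/((-1534459 - 4152232)*(-3520527 + 3654585) + ((2862366 - 2462551) + 736)) = 1/(-5686691*134058 + (399815 + 736)) = 1/(-762346422078 + 400551) = 1/(-762346021527) = -1/762346021527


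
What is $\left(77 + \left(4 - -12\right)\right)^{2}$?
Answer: $8649$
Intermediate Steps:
$\left(77 + \left(4 - -12\right)\right)^{2} = \left(77 + \left(4 + 12\right)\right)^{2} = \left(77 + 16\right)^{2} = 93^{2} = 8649$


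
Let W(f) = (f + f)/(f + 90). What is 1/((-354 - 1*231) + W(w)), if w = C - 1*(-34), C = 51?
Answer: -35/20441 ≈ -0.0017122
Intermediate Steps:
w = 85 (w = 51 - 1*(-34) = 51 + 34 = 85)
W(f) = 2*f/(90 + f) (W(f) = (2*f)/(90 + f) = 2*f/(90 + f))
1/((-354 - 1*231) + W(w)) = 1/((-354 - 1*231) + 2*85/(90 + 85)) = 1/((-354 - 231) + 2*85/175) = 1/(-585 + 2*85*(1/175)) = 1/(-585 + 34/35) = 1/(-20441/35) = -35/20441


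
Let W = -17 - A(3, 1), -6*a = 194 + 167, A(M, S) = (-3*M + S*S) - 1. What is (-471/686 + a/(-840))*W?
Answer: 151871/30870 ≈ 4.9197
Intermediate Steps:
A(M, S) = -1 + S**2 - 3*M (A(M, S) = (-3*M + S**2) - 1 = (S**2 - 3*M) - 1 = -1 + S**2 - 3*M)
a = -361/6 (a = -(194 + 167)/6 = -1/6*361 = -361/6 ≈ -60.167)
W = -8 (W = -17 - (-1 + 1**2 - 3*3) = -17 - (-1 + 1 - 9) = -17 - 1*(-9) = -17 + 9 = -8)
(-471/686 + a/(-840))*W = (-471/686 - 361/6/(-840))*(-8) = (-471*1/686 - 361/6*(-1/840))*(-8) = (-471/686 + 361/5040)*(-8) = -151871/246960*(-8) = 151871/30870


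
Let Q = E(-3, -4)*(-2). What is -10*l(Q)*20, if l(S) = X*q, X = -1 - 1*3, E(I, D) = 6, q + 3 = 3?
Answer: 0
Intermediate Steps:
q = 0 (q = -3 + 3 = 0)
X = -4 (X = -1 - 3 = -4)
Q = -12 (Q = 6*(-2) = -12)
l(S) = 0 (l(S) = -4*0 = 0)
-10*l(Q)*20 = -10*0*20 = 0*20 = 0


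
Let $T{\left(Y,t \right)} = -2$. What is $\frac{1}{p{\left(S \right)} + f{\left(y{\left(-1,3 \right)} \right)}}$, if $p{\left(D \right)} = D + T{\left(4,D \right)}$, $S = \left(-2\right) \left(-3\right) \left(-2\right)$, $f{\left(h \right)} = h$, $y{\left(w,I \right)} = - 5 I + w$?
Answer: $- \frac{1}{30} \approx -0.033333$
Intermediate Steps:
$y{\left(w,I \right)} = w - 5 I$
$S = -12$ ($S = 6 \left(-2\right) = -12$)
$p{\left(D \right)} = -2 + D$ ($p{\left(D \right)} = D - 2 = -2 + D$)
$\frac{1}{p{\left(S \right)} + f{\left(y{\left(-1,3 \right)} \right)}} = \frac{1}{\left(-2 - 12\right) - 16} = \frac{1}{-14 - 16} = \frac{1}{-30} = - \frac{1}{30}$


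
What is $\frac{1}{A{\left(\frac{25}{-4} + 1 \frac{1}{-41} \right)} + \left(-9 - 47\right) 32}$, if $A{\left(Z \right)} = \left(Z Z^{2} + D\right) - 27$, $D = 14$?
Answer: $- \frac{4410944}{9051301309} \approx -0.00048733$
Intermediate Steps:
$A{\left(Z \right)} = -13 + Z^{3}$ ($A{\left(Z \right)} = \left(Z Z^{2} + 14\right) - 27 = \left(Z^{3} + 14\right) - 27 = \left(14 + Z^{3}\right) - 27 = -13 + Z^{3}$)
$\frac{1}{A{\left(\frac{25}{-4} + 1 \frac{1}{-41} \right)} + \left(-9 - 47\right) 32} = \frac{1}{\left(-13 + \left(\frac{25}{-4} + 1 \frac{1}{-41}\right)^{3}\right) + \left(-9 - 47\right) 32} = \frac{1}{\left(-13 + \left(25 \left(- \frac{1}{4}\right) + 1 \left(- \frac{1}{41}\right)\right)^{3}\right) - 1792} = \frac{1}{\left(-13 + \left(- \frac{25}{4} - \frac{1}{41}\right)^{3}\right) - 1792} = \frac{1}{\left(-13 + \left(- \frac{1029}{164}\right)^{3}\right) - 1792} = \frac{1}{\left(-13 - \frac{1089547389}{4410944}\right) - 1792} = \frac{1}{- \frac{1146889661}{4410944} - 1792} = \frac{1}{- \frac{9051301309}{4410944}} = - \frac{4410944}{9051301309}$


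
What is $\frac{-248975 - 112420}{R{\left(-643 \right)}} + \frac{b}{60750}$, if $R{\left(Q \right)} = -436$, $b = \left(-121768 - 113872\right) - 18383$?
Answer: $\frac{10921996111}{13243500} \approx 824.71$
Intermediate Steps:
$b = -254023$ ($b = \left(-121768 - 113872\right) - 18383 = -235640 - 18383 = -254023$)
$\frac{-248975 - 112420}{R{\left(-643 \right)}} + \frac{b}{60750} = \frac{-248975 - 112420}{-436} - \frac{254023}{60750} = \left(-361395\right) \left(- \frac{1}{436}\right) - \frac{254023}{60750} = \frac{361395}{436} - \frac{254023}{60750} = \frac{10921996111}{13243500}$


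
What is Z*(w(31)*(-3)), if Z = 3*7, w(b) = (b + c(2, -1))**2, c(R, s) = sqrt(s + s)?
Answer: -60417 - 3906*I*sqrt(2) ≈ -60417.0 - 5523.9*I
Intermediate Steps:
c(R, s) = sqrt(2)*sqrt(s) (c(R, s) = sqrt(2*s) = sqrt(2)*sqrt(s))
w(b) = (b + I*sqrt(2))**2 (w(b) = (b + sqrt(2)*sqrt(-1))**2 = (b + sqrt(2)*I)**2 = (b + I*sqrt(2))**2)
Z = 21
Z*(w(31)*(-3)) = 21*((31 + I*sqrt(2))**2*(-3)) = 21*(-3*(31 + I*sqrt(2))**2) = -63*(31 + I*sqrt(2))**2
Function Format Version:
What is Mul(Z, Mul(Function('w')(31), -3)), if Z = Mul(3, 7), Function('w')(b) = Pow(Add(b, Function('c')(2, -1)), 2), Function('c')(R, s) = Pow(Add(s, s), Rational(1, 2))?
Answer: Add(-60417, Mul(-3906, I, Pow(2, Rational(1, 2)))) ≈ Add(-60417., Mul(-5523.9, I))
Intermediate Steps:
Function('c')(R, s) = Mul(Pow(2, Rational(1, 2)), Pow(s, Rational(1, 2))) (Function('c')(R, s) = Pow(Mul(2, s), Rational(1, 2)) = Mul(Pow(2, Rational(1, 2)), Pow(s, Rational(1, 2))))
Function('w')(b) = Pow(Add(b, Mul(I, Pow(2, Rational(1, 2)))), 2) (Function('w')(b) = Pow(Add(b, Mul(Pow(2, Rational(1, 2)), Pow(-1, Rational(1, 2)))), 2) = Pow(Add(b, Mul(Pow(2, Rational(1, 2)), I)), 2) = Pow(Add(b, Mul(I, Pow(2, Rational(1, 2)))), 2))
Z = 21
Mul(Z, Mul(Function('w')(31), -3)) = Mul(21, Mul(Pow(Add(31, Mul(I, Pow(2, Rational(1, 2)))), 2), -3)) = Mul(21, Mul(-3, Pow(Add(31, Mul(I, Pow(2, Rational(1, 2)))), 2))) = Mul(-63, Pow(Add(31, Mul(I, Pow(2, Rational(1, 2)))), 2))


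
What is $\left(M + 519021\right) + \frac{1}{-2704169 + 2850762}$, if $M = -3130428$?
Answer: $- \frac{382813986350}{146593} \approx -2.6114 \cdot 10^{6}$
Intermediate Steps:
$\left(M + 519021\right) + \frac{1}{-2704169 + 2850762} = \left(-3130428 + 519021\right) + \frac{1}{-2704169 + 2850762} = -2611407 + \frac{1}{146593} = - \frac{382813986350}{146593}$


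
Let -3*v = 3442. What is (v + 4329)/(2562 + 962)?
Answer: 9545/10572 ≈ 0.90286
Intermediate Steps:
v = -3442/3 (v = -1/3*3442 = -3442/3 ≈ -1147.3)
(v + 4329)/(2562 + 962) = (-3442/3 + 4329)/(2562 + 962) = (9545/3)/3524 = (9545/3)*(1/3524) = 9545/10572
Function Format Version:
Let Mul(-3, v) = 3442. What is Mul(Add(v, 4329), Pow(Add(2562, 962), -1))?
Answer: Rational(9545, 10572) ≈ 0.90286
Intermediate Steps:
v = Rational(-3442, 3) (v = Mul(Rational(-1, 3), 3442) = Rational(-3442, 3) ≈ -1147.3)
Mul(Add(v, 4329), Pow(Add(2562, 962), -1)) = Mul(Add(Rational(-3442, 3), 4329), Pow(Add(2562, 962), -1)) = Mul(Rational(9545, 3), Pow(3524, -1)) = Mul(Rational(9545, 3), Rational(1, 3524)) = Rational(9545, 10572)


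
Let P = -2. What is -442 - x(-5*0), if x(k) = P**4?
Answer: -458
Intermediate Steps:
x(k) = 16 (x(k) = (-2)**4 = 16)
-442 - x(-5*0) = -442 - 1*16 = -442 - 16 = -458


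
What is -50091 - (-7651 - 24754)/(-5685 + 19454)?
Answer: -689670574/13769 ≈ -50089.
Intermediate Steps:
-50091 - (-7651 - 24754)/(-5685 + 19454) = -50091 - (-32405)/13769 = -50091 - 1*(-32405/13769) = -50091 + 32405/13769 = -689670574/13769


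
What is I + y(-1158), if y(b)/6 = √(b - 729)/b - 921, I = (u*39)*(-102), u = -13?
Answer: 46188 - I*√1887/193 ≈ 46188.0 - 0.22508*I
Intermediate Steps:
I = 51714 (I = -13*39*(-102) = -507*(-102) = 51714)
y(b) = -5526 + 6*√(-729 + b)/b (y(b) = 6*(√(b - 729)/b - 921) = 6*(√(-729 + b)/b - 921) = 6*(-921 + √(-729 + b)/b) = -5526 + 6*√(-729 + b)/b)
I + y(-1158) = 51714 + (-5526 + 6*√(-729 - 1158)/(-1158)) = 51714 + (-5526 + 6*(-1/1158)*√(-1887)) = 51714 + (-5526 + 6*(-1/1158)*(I*√1887)) = 51714 + (-5526 - I*√1887/193) = 46188 - I*√1887/193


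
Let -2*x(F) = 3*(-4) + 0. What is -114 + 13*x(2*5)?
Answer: -36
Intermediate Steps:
x(F) = 6 (x(F) = -(3*(-4) + 0)/2 = -(-12 + 0)/2 = -½*(-12) = 6)
-114 + 13*x(2*5) = -114 + 13*6 = -114 + 78 = -36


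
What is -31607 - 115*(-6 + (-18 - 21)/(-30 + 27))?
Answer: -32412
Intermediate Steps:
-31607 - 115*(-6 + (-18 - 21)/(-30 + 27)) = -31607 - 115*(-6 - 39/(-3)) = -31607 - 115*(-6 - 39*(-1/3)) = -31607 - 115*(-6 + 13) = -31607 - 115*7 = -31607 - 1*805 = -31607 - 805 = -32412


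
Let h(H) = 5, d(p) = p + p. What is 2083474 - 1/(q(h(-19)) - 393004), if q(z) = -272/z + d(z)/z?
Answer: 4094613949673/1965282 ≈ 2.0835e+6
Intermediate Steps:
d(p) = 2*p
q(z) = 2 - 272/z (q(z) = -272/z + (2*z)/z = -272/z + 2 = 2 - 272/z)
2083474 - 1/(q(h(-19)) - 393004) = 2083474 - 1/((2 - 272/5) - 393004) = 2083474 - 1/(-262/5 - 393004) = 2083474 - 1/(-1965282/5) = 2083474 - 1*(-5/1965282) = 2083474 + 5/1965282 = 4094613949673/1965282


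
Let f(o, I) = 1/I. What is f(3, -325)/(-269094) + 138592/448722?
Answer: 2020106672387/6540538217850 ≈ 0.30886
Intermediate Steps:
f(3, -325)/(-269094) + 138592/448722 = 1/(-325*(-269094)) + 138592/448722 = -1/325*(-1/269094) + 138592*(1/448722) = 1/87455550 + 69296/224361 = 2020106672387/6540538217850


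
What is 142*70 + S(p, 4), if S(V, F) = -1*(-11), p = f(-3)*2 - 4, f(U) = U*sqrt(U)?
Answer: 9951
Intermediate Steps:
f(U) = U**(3/2)
p = -4 - 6*I*sqrt(3) (p = (-3)**(3/2)*2 - 4 = -3*I*sqrt(3)*2 - 4 = -6*I*sqrt(3) - 4 = -4 - 6*I*sqrt(3) ≈ -4.0 - 10.392*I)
S(V, F) = 11
142*70 + S(p, 4) = 142*70 + 11 = 9940 + 11 = 9951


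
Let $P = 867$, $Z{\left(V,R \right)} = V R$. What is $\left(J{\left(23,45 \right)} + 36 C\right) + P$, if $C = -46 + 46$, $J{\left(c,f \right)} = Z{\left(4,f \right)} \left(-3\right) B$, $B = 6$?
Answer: $-2373$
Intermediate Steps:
$Z{\left(V,R \right)} = R V$
$J{\left(c,f \right)} = - 72 f$ ($J{\left(c,f \right)} = f 4 \left(-3\right) 6 = 4 f \left(-3\right) 6 = - 12 f 6 = - 72 f$)
$C = 0$
$\left(J{\left(23,45 \right)} + 36 C\right) + P = \left(\left(-72\right) 45 + 36 \cdot 0\right) + 867 = \left(-3240 + 0\right) + 867 = -3240 + 867 = -2373$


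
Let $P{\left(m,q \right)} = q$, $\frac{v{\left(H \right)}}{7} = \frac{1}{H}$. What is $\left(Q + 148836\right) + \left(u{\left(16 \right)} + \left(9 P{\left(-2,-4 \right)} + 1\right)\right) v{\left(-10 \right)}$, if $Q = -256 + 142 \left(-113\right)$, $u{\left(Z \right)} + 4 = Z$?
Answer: $\frac{1325501}{10} \approx 1.3255 \cdot 10^{5}$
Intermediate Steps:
$v{\left(H \right)} = \frac{7}{H}$
$u{\left(Z \right)} = -4 + Z$
$Q = -16302$ ($Q = -256 - 16046 = -16302$)
$\left(Q + 148836\right) + \left(u{\left(16 \right)} + \left(9 P{\left(-2,-4 \right)} + 1\right)\right) v{\left(-10 \right)} = \left(-16302 + 148836\right) + \left(\left(-4 + 16\right) + \left(9 \left(-4\right) + 1\right)\right) \frac{7}{-10} = 132534 + \left(12 + \left(-36 + 1\right)\right) 7 \left(- \frac{1}{10}\right) = 132534 + \left(12 - 35\right) \left(- \frac{7}{10}\right) = 132534 - - \frac{161}{10} = 132534 + \frac{161}{10} = \frac{1325501}{10}$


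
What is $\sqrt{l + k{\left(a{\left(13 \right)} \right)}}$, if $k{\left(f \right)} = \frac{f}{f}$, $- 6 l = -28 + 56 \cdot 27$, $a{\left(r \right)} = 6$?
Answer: $\frac{i \sqrt{2217}}{3} \approx 15.695 i$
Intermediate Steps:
$l = - \frac{742}{3}$ ($l = - \frac{-28 + 56 \cdot 27}{6} = - \frac{-28 + 1512}{6} = \left(- \frac{1}{6}\right) 1484 = - \frac{742}{3} \approx -247.33$)
$k{\left(f \right)} = 1$
$\sqrt{l + k{\left(a{\left(13 \right)} \right)}} = \sqrt{- \frac{742}{3} + 1} = \sqrt{- \frac{739}{3}} = \frac{i \sqrt{2217}}{3}$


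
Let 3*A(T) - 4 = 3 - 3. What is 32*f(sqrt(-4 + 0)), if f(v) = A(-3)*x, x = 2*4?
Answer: 1024/3 ≈ 341.33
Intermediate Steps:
A(T) = 4/3 (A(T) = 4/3 + (3 - 3)/3 = 4/3 + (1/3)*0 = 4/3 + 0 = 4/3)
x = 8
f(v) = 32/3 (f(v) = (4/3)*8 = 32/3)
32*f(sqrt(-4 + 0)) = 32*(32/3) = 1024/3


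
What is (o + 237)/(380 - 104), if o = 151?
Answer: 97/69 ≈ 1.4058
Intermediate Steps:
(o + 237)/(380 - 104) = (151 + 237)/(380 - 104) = 388/276 = 388*(1/276) = 97/69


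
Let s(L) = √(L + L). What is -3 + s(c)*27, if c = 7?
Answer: -3 + 27*√14 ≈ 98.025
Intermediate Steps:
s(L) = √2*√L (s(L) = √(2*L) = √2*√L)
-3 + s(c)*27 = -3 + (√2*√7)*27 = -3 + √14*27 = -3 + 27*√14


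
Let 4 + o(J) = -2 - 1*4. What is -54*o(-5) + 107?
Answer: 647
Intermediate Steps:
o(J) = -10 (o(J) = -4 + (-2 - 1*4) = -4 + (-2 - 4) = -4 - 6 = -10)
-54*o(-5) + 107 = -54*(-10) + 107 = 540 + 107 = 647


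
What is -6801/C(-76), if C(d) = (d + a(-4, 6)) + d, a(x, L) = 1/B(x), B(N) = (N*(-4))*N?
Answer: 145088/3243 ≈ 44.739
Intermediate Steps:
B(N) = -4*N² (B(N) = (-4*N)*N = -4*N²)
a(x, L) = -1/(4*x²) (a(x, L) = 1/(-4*x²) = -1/(4*x²))
C(d) = -1/64 + 2*d (C(d) = (d - ¼/(-4)²) + d = (d - ¼*1/16) + d = (d - 1/64) + d = (-1/64 + d) + d = -1/64 + 2*d)
-6801/C(-76) = -6801/(-1/64 + 2*(-76)) = -6801/(-1/64 - 152) = -6801/(-9729/64) = -6801*(-64/9729) = 145088/3243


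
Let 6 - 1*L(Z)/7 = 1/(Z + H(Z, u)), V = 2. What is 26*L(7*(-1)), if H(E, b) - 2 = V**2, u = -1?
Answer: 1274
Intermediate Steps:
H(E, b) = 6 (H(E, b) = 2 + 2**2 = 2 + 4 = 6)
L(Z) = 42 - 7/(6 + Z) (L(Z) = 42 - 7/(Z + 6) = 42 - 7/(6 + Z))
26*L(7*(-1)) = 26*(7*(35 + 6*(7*(-1)))/(6 + 7*(-1))) = 26*(7*(35 + 6*(-7))/(6 - 7)) = 26*(7*(35 - 42)/(-1)) = 26*(7*(-1)*(-7)) = 26*49 = 1274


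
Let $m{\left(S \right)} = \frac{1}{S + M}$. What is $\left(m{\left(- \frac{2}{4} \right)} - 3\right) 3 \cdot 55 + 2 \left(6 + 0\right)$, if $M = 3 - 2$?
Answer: $-153$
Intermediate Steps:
$M = 1$ ($M = 3 - 2 = 1$)
$m{\left(S \right)} = \frac{1}{1 + S}$ ($m{\left(S \right)} = \frac{1}{S + 1} = \frac{1}{1 + S}$)
$\left(m{\left(- \frac{2}{4} \right)} - 3\right) 3 \cdot 55 + 2 \left(6 + 0\right) = \left(\frac{1}{1 - \frac{2}{4}} - 3\right) 3 \cdot 55 + 2 \left(6 + 0\right) = \left(\frac{1}{1 - \frac{1}{2}} - 3\right) 3 \cdot 55 + 2 \cdot 6 = \left(\frac{1}{1 - \frac{1}{2}} - 3\right) 3 \cdot 55 + 12 = \left(\frac{1}{\frac{1}{2}} - 3\right) 3 \cdot 55 + 12 = \left(2 - 3\right) 3 \cdot 55 + 12 = \left(-1\right) 3 \cdot 55 + 12 = \left(-3\right) 55 + 12 = -165 + 12 = -153$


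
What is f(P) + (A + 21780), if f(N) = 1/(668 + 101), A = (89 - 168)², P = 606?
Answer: 21548150/769 ≈ 28021.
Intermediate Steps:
A = 6241 (A = (-79)² = 6241)
f(N) = 1/769
f(P) + (A + 21780) = 1/769 + (6241 + 21780) = 1/769 + 28021 = 21548150/769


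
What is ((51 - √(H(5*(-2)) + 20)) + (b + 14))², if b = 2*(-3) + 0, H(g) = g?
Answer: (59 - √10)² ≈ 3117.9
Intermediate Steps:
b = -6 (b = -6 + 0 = -6)
((51 - √(H(5*(-2)) + 20)) + (b + 14))² = ((51 - √(5*(-2) + 20)) + (-6 + 14))² = ((51 - √(-10 + 20)) + 8)² = ((51 - √10) + 8)² = (59 - √10)²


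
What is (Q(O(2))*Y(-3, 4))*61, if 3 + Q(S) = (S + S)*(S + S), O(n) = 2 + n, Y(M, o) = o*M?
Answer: -44652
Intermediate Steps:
Y(M, o) = M*o
Q(S) = -3 + 4*S² (Q(S) = -3 + (S + S)*(S + S) = -3 + (2*S)*(2*S) = -3 + 4*S²)
(Q(O(2))*Y(-3, 4))*61 = ((-3 + 4*(2 + 2)²)*(-3*4))*61 = ((-3 + 4*4²)*(-12))*61 = ((-3 + 4*16)*(-12))*61 = ((-3 + 64)*(-12))*61 = (61*(-12))*61 = -732*61 = -44652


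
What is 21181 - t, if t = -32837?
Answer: 54018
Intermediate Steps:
21181 - t = 21181 - 1*(-32837) = 21181 + 32837 = 54018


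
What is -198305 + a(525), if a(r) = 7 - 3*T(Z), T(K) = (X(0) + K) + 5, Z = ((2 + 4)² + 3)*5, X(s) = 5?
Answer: -198913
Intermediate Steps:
Z = 195 (Z = (6² + 3)*5 = (36 + 3)*5 = 39*5 = 195)
T(K) = 10 + K (T(K) = (5 + K) + 5 = 10 + K)
a(r) = -608 (a(r) = 7 - 3*(10 + 195) = 7 - 3*205 = 7 - 615 = -608)
-198305 + a(525) = -198305 - 608 = -198913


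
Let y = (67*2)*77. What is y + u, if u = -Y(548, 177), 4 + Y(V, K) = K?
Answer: 10145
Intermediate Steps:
Y(V, K) = -4 + K
u = -173 (u = -(-4 + 177) = -1*173 = -173)
y = 10318 (y = 134*77 = 10318)
y + u = 10318 - 173 = 10145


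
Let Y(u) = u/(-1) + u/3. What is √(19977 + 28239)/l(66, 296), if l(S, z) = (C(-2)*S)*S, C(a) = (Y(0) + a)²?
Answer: 7*√246/8712 ≈ 0.012602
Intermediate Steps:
Y(u) = -2*u/3 (Y(u) = u*(-1) + u*(⅓) = -u + u/3 = -2*u/3)
C(a) = a² (C(a) = (-⅔*0 + a)² = (0 + a)² = a²)
l(S, z) = 4*S² (l(S, z) = ((-2)²*S)*S = (4*S)*S = 4*S²)
√(19977 + 28239)/l(66, 296) = √(19977 + 28239)/((4*66²)) = √48216/((4*4356)) = (14*√246)/17424 = (14*√246)*(1/17424) = 7*√246/8712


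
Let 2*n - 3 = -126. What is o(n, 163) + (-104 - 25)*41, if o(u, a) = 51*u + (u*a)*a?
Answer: -1642419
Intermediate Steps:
n = -123/2 (n = 3/2 + (1/2)*(-126) = 3/2 - 63 = -123/2 ≈ -61.500)
o(u, a) = 51*u + u*a**2 (o(u, a) = 51*u + (a*u)*a = 51*u + u*a**2)
o(n, 163) + (-104 - 25)*41 = -123*(51 + 163**2)/2 + (-104 - 25)*41 = -123*(51 + 26569)/2 - 129*41 = -123/2*26620 - 5289 = -1637130 - 5289 = -1642419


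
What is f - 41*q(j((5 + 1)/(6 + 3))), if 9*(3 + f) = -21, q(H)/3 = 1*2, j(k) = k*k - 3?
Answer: -754/3 ≈ -251.33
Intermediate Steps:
j(k) = -3 + k**2 (j(k) = k**2 - 3 = -3 + k**2)
q(H) = 6 (q(H) = 3*(1*2) = 3*2 = 6)
f = -16/3 (f = -3 + (1/9)*(-21) = -3 - 7/3 = -16/3 ≈ -5.3333)
f - 41*q(j((5 + 1)/(6 + 3))) = -16/3 - 41*6 = -16/3 - 246 = -754/3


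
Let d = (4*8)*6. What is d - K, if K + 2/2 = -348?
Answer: 541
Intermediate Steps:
K = -349 (K = -1 - 348 = -349)
d = 192 (d = 32*6 = 192)
d - K = 192 - 1*(-349) = 192 + 349 = 541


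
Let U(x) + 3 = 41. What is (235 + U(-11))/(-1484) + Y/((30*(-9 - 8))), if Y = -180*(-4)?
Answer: -5751/3604 ≈ -1.5957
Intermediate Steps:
U(x) = 38 (U(x) = -3 + 41 = 38)
Y = 720
(235 + U(-11))/(-1484) + Y/((30*(-9 - 8))) = (235 + 38)/(-1484) + 720/((30*(-9 - 8))) = 273*(-1/1484) + 720/((30*(-17))) = -39/212 + 720/(-510) = -39/212 + 720*(-1/510) = -39/212 - 24/17 = -5751/3604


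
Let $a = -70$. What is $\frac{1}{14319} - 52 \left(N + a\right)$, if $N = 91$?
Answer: $- \frac{15636347}{14319} \approx -1092.0$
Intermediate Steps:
$\frac{1}{14319} - 52 \left(N + a\right) = \frac{1}{14319} - 52 \left(91 - 70\right) = \frac{1}{14319} - 52 \cdot 21 = \frac{1}{14319} - 1092 = - \frac{15636347}{14319}$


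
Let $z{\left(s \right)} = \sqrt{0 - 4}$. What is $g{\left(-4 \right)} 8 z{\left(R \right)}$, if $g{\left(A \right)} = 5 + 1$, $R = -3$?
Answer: $96 i \approx 96.0 i$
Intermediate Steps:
$g{\left(A \right)} = 6$
$z{\left(s \right)} = 2 i$ ($z{\left(s \right)} = \sqrt{-4} = 2 i$)
$g{\left(-4 \right)} 8 z{\left(R \right)} = 6 \cdot 8 \cdot 2 i = 48 \cdot 2 i = 96 i$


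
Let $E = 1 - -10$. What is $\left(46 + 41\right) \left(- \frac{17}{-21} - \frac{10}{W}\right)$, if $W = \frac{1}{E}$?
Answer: $- \frac{66497}{7} \approx -9499.6$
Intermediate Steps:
$E = 11$ ($E = 1 + 10 = 11$)
$W = \frac{1}{11} \approx 0.090909$
$\left(46 + 41\right) \left(- \frac{17}{-21} - \frac{10}{W}\right) = \left(46 + 41\right) \left(- \frac{17}{-21} - 10 \frac{1}{\frac{1}{11}}\right) = 87 \left(\left(-17\right) \left(- \frac{1}{21}\right) - 110\right) = 87 \left(\frac{17}{21} - 110\right) = 87 \left(- \frac{2293}{21}\right) = - \frac{66497}{7}$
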